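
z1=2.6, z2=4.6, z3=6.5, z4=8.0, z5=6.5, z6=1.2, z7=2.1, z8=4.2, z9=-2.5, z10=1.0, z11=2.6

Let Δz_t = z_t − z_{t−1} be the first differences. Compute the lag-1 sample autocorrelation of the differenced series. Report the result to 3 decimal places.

-0.214

First differences Δz: 2.0, 1.9, 1.5, -1.5, -5.3, 0.9, 2.1, -6.7, 3.5, 1.6
Mean of differences = 0.0000
Numerator Σ(Δz_t−Δz̄)(Δz_{t+1}−Δz̄) = -22.4500
Denominator Σ(Δz_t−Δz̄)² = 105.1200
r_1(Δz) = -22.4500 / 105.1200 = -0.214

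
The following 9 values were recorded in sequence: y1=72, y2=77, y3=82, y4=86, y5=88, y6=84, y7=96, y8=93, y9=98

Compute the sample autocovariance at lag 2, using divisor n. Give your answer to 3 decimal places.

Mean ȳ = (72 + 77 + 82 + 86 + 88 + 84 + 96 + 93 + 98)/9 = 86.2222
Σ_{t=1}^{7}(y_t−ȳ)(y_{t+2}−ȳ) = 172.5679
γ_2 = 172.5679 / 9 = 19.174

19.174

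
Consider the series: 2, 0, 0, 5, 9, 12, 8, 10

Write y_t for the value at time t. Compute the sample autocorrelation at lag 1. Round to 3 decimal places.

Mean ȳ = (2 + 0 + 0 + 5 + 9 + 12 + 8 + 10)/8 = 5.7500
Deviations from mean: -3.7500, -5.7500, -5.7500, -0.7500, 3.2500, 6.2500, 2.2500, 4.2500
Numerator Σ_{t=1}^{7}(y_t−ȳ)(y_{t+1}−ȳ) = 100.4375
Denominator Σ(y_t−ȳ)² = 153.5000
r_1 = 100.4375 / 153.5000 = 0.654

0.654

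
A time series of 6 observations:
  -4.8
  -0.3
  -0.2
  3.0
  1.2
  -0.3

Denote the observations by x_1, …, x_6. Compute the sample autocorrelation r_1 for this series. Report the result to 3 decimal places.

0.148

Mean x̄ = (-4.8 − 0.3 − 0.2 + 3.0 + 1.2 − 0.3)/6 = -0.2333
Numerator Σ_{t=1}^{5}(x_t−x̄)(x_{t+1}−x̄) = 4.9489
Denominator Σ(x_t−x̄)² = 33.3733
r_1 = 4.9489 / 33.3733 = 0.148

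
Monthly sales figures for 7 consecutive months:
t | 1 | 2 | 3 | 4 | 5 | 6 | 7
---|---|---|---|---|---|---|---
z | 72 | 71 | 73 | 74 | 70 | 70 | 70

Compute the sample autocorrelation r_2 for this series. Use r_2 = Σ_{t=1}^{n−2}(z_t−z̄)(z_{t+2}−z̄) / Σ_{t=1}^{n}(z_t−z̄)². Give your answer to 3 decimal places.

Mean z̄ = (72 + 71 + 73 + 74 + 70 + 70 + 70)/7 = 71.4286
Σ(z_t−z̄)(z_{t+2}−z̄) = (0.8980) + (-1.1020) + (-2.2449) + (-3.6735) + (2.0408) = -4.0816
Denominator Σ(z_t−z̄)² = 15.7143
r_2 = -4.0816 / 15.7143 = -0.260

-0.260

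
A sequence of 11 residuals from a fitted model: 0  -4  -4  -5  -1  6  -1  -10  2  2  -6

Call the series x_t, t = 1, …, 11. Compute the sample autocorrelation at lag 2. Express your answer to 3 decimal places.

Mean x̄ = (0 − 4 − 4 − 5 − 1 + 6 − 1 − 10 + 2 + 2 − 6)/11 = -1.9091
Numerator Σ_{t=1}^{9}(x_t−x̄)(x_{t+2}−x̄) = -131.1074
Denominator Σ(x_t−x̄)² = 198.9091
r_2 = -131.1074 / 198.9091 = -0.659

-0.659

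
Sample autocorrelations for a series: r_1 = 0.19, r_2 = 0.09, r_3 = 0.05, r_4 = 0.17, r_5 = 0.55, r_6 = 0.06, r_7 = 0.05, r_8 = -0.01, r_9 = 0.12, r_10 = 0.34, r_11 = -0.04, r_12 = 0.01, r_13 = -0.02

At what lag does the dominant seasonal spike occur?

The largest autocorrelation is r_5 = 0.55, with a weaker echo at lag 10 (0.34); the remaining lags stay at or below 0.19.
The dominant spike at lag 5 indicates a seasonal period of 5.

5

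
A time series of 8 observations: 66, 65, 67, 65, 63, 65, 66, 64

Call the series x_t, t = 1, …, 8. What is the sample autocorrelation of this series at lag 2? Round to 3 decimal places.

-0.371

Mean x̄ = (66 + 65 + 67 + 65 + 63 + 65 + 66 + 64)/8 = 65.1250
Deviations from mean: 0.8750, -0.1250, 1.8750, -0.1250, -2.1250, -0.1250, 0.8750, -1.1250
Σ(x_t−x̄)(x_{t+2}−x̄) = (1.6406) + (0.0156) + (-3.9844) + (0.0156) + (-1.8594) + (0.1406) = -4.0313
Denominator Σ(x_t−x̄)² = 10.8750
r_2 = -4.0313 / 10.8750 = -0.371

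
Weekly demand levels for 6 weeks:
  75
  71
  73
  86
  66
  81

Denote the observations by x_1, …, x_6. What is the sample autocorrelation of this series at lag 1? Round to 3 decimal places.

Mean x̄ = (75 + 71 + 73 + 86 + 66 + 81)/6 = 75.3333
Numerator Σ_{t=1}^{5}(x_t−x̄)(x_{t+1}−x̄) = -165.7778
Denominator Σ(x_t−x̄)² = 257.3333
r_1 = -165.7778 / 257.3333 = -0.644

-0.644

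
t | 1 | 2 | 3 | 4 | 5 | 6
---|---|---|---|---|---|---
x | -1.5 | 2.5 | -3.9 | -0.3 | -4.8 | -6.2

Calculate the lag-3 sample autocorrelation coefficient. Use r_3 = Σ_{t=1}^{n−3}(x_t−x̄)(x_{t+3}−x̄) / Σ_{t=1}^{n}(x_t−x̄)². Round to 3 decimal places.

-0.081

Mean x̄ = (-1.5 + 2.5 − 3.9 − 0.3 − 4.8 − 6.2)/6 = -2.3667
Σ(x_t−x̄)(x_{t+3}−x̄) = (1.7911) + (-11.8422) + (5.8778) = -4.1733
Denominator Σ(x_t−x̄)² = 51.6733
r_3 = -4.1733 / 51.6733 = -0.081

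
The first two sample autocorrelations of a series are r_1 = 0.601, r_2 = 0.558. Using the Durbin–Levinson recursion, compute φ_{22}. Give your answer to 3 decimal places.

0.308

φ_{22} = (r_2 − r_1²) / (1 − r_1²)
r_1² = (0.601)² = 0.361201
Numerator = 0.558 − 0.3612 = 0.1968; denominator = 1 − 0.3612 = 0.6388
φ_{22} = 0.1968 / 0.6388 = 0.308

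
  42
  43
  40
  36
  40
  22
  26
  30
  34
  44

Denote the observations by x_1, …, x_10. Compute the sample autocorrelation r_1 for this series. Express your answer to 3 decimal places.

Mean x̄ = (42 + 43 + 40 + 36 + 40 + 22 + 26 + 30 + 34 + 44)/10 = 35.7000
Numerator Σ_{t=1}^{9}(x_t−x̄)(x_{t+1}−x̄) = 204.8100
Denominator Σ(x_t−x̄)² = 516.1000
r_1 = 204.8100 / 516.1000 = 0.397

0.397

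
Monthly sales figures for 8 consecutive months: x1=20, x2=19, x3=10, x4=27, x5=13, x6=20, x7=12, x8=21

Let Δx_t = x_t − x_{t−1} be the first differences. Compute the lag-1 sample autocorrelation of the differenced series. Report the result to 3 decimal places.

-0.798

First differences Δx: -1, -9, 17, -14, 7, -8, 9
Mean of differences = 0.1429
Numerator Σ(Δx_t−Δx̄)(Δx_{t+1}−Δx̄) = -607.0204
Denominator Σ(Δx_t−Δx̄)² = 760.8571
r_1(Δx) = -607.0204 / 760.8571 = -0.798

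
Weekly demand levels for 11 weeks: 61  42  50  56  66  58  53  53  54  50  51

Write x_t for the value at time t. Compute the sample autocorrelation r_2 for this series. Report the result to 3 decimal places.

-0.260

Mean x̄ = (61 + 42 + 50 + 56 + 66 + 58 + 53 + 53 + 54 + 50 + 51)/11 = 54.0000
Numerator Σ_{t=1}^{9}(x_t−x̄)(x_{t+2}−x̄) = -104.0000
Denominator Σ(x_t−x̄)² = 400.0000
r_2 = -104.0000 / 400.0000 = -0.260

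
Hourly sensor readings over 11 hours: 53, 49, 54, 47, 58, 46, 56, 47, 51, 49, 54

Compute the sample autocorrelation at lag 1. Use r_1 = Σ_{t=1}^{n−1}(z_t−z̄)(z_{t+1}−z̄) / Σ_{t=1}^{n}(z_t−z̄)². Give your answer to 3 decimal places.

-0.846

Mean z̄ = (53 + 49 + 54 + 47 + 58 + 46 + 56 + 47 + 51 + 49 + 54)/11 = 51.2727
Numerator Σ_{t=1}^{10}(z_t−z̄)(z_{t+1}−z̄) = -135.5289
Denominator Σ(z_t−z̄)² = 160.1818
r_1 = -135.5289 / 160.1818 = -0.846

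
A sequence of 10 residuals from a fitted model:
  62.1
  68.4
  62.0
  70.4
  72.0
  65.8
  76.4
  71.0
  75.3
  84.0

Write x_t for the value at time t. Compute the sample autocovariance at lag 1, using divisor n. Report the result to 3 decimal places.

Mean x̄ = (62.1 + 68.4 + 62.0 + 70.4 + 72.0 + 65.8 + 76.4 + 71.0 + 75.3 + 84.0)/10 = 70.7400
Σ_{t=1}^{9}(x_t−x̄)(x_{t+1}−x̄) = 72.1504
γ_1 = 72.1504 / 10 = 7.215

7.215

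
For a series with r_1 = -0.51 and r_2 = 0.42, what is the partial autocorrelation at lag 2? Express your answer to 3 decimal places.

0.216

φ_{22} = (r_2 − r_1²) / (1 − r_1²)
r_1² = (-0.51)² = 0.2601
Numerator = 0.42 − 0.2601 = 0.1599; denominator = 1 − 0.2601 = 0.7399
φ_{22} = 0.1599 / 0.7399 = 0.216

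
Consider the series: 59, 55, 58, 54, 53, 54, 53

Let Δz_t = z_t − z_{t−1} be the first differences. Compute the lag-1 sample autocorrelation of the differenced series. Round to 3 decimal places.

First differences Δz: -4, 3, -4, -1, 1, -1
Mean of differences = -1.0000
Numerator Σ(Δz_t−Δz̄)(Δz_{t+1}−Δz̄) = -24.0000
Denominator Σ(Δz_t−Δz̄)² = 38.0000
r_1(Δz) = -24.0000 / 38.0000 = -0.632

-0.632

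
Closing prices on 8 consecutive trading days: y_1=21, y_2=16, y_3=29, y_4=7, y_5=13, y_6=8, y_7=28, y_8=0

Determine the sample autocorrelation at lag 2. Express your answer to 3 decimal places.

0.247

Mean ȳ = (21 + 16 + 29 + 7 + 13 + 8 + 28 + 0)/8 = 15.2500
Deviations from mean: 5.7500, 0.7500, 13.7500, -8.2500, -2.2500, -7.2500, 12.7500, -15.2500
Numerator Σ_{t=1}^{6}(y_t−ȳ)(y_{t+2}−ȳ) = 183.6250
Denominator Σ(y_t−ȳ)² = 743.5000
r_2 = 183.6250 / 743.5000 = 0.247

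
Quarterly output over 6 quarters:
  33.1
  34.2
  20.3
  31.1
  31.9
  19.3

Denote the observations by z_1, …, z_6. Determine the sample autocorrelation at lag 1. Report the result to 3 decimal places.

Mean z̄ = (33.1 + 34.2 + 20.3 + 31.1 + 31.9 + 19.3)/6 = 28.3167
Numerator Σ_{t=1}^{5}(z_t−z̄)(z_{t+1}−z̄) = -63.6719
Denominator Σ(z_t−z̄)² = 223.6483
r_1 = -63.6719 / 223.6483 = -0.285

-0.285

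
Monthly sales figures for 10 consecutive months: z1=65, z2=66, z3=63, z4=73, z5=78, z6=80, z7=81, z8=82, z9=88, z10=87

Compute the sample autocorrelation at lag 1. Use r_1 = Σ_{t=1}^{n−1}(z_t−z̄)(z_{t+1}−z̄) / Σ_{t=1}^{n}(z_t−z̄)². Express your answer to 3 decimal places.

Mean z̄ = (65 + 66 + 63 + 73 + 78 + 80 + 81 + 82 + 88 + 87)/10 = 76.3000
Numerator Σ_{t=1}^{9}(z_t−z̄)(z_{t+1}−z̄) = 534.0100
Denominator Σ(z_t−z̄)² = 744.1000
r_1 = 534.0100 / 744.1000 = 0.718

0.718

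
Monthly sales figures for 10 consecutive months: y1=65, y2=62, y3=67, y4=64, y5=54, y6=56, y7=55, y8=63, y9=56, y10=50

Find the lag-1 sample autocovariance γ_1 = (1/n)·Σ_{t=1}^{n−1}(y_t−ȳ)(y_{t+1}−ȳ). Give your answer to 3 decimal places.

8.196

Mean ȳ = (65 + 62 + 67 + 64 + 54 + 56 + 55 + 63 + 56 + 50)/10 = 59.2000
Σ_{t=1}^{9}(y_t−ȳ)(y_{t+1}−ȳ) = 81.9600
γ_1 = 81.9600 / 10 = 8.196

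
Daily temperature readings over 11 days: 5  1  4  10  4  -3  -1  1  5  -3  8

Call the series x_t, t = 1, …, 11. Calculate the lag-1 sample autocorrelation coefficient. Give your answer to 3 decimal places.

-0.076

Mean x̄ = (5 + 1 + 4 + 10 + 4 − 3 − 1 + 1 + 5 − 3 + 8)/11 = 2.8182
Numerator Σ_{t=1}^{10}(x_t−x̄)(x_{t+1}−x̄) = -13.6694
Denominator Σ(x_t−x̄)² = 179.6364
r_1 = -13.6694 / 179.6364 = -0.076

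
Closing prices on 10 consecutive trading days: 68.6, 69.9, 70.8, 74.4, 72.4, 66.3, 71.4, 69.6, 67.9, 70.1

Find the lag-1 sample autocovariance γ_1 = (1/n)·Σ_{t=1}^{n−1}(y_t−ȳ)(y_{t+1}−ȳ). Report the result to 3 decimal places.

-0.025

Mean ȳ = (68.6 + 69.9 + 70.8 + 74.4 + 72.4 + 66.3 + 71.4 + 69.6 + 67.9 + 70.1)/10 = 70.1400
Σ_{t=1}^{9}(y_t−ȳ)(y_{t+1}−ȳ) = -0.2476
γ_1 = -0.2476 / 10 = -0.025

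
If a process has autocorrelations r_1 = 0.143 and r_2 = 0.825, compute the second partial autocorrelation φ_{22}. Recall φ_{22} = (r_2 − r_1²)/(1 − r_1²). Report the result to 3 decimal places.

0.821

φ_{22} = (r_2 − r_1²) / (1 − r_1²)
r_1² = (0.143)² = 0.020449
Numerator = 0.825 − 0.0204 = 0.8046; denominator = 1 − 0.0204 = 0.9796
φ_{22} = 0.8046 / 0.9796 = 0.821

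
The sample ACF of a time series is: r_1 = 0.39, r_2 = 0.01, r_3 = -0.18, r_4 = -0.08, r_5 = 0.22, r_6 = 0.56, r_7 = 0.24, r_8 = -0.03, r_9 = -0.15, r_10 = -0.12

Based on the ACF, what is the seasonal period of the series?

6

The largest autocorrelation is r_6 = 0.56; the remaining lags stay at or below 0.39. The elevated value at lag 1 (0.39), dropping to 0.01 at lag 2, reflects decaying short-term dependence rather than seasonality.
The dominant spike at lag 6 indicates a seasonal period of 6.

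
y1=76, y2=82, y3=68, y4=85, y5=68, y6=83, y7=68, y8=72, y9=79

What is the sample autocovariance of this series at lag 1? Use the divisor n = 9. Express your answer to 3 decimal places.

-31.790

Mean ȳ = (76 + 82 + 68 + 85 + 68 + 83 + 68 + 72 + 79)/9 = 75.6667
Σ_{t=1}^{8}(y_t−ȳ)(y_{t+1}−ȳ) = -286.1111
γ_1 = -286.1111 / 9 = -31.790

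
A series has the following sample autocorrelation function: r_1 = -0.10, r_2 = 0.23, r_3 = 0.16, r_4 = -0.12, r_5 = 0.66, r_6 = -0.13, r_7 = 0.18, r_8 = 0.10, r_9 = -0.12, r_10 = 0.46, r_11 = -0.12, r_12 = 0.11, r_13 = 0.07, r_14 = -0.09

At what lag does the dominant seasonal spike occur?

The largest autocorrelation is r_5 = 0.66, with a weaker echo at lag 10 (0.46); the remaining lags stay at or below 0.23.
The dominant spike at lag 5 indicates a seasonal period of 5.

5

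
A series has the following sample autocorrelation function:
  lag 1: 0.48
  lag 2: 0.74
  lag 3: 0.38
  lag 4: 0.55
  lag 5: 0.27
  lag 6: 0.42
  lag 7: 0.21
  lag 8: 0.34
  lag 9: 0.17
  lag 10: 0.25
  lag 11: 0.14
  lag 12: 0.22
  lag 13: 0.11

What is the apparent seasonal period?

The largest autocorrelation is r_2 = 0.74, with a weaker echo at lag 4 (0.55); the remaining lags stay at or below 0.48.
The dominant spike at lag 2 indicates a seasonal period of 2.

2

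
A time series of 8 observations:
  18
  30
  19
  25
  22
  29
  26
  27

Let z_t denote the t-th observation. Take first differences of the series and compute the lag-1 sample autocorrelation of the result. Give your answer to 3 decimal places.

-0.720

First differences Δz: 12, -11, 6, -3, 7, -3, 1
Mean of differences = 1.2857
Numerator Σ(Δz_t−Δz̄)(Δz_{t+1}−Δz̄) = -257.5102
Denominator Σ(Δz_t−Δz̄)² = 357.4286
r_1(Δz) = -257.5102 / 357.4286 = -0.720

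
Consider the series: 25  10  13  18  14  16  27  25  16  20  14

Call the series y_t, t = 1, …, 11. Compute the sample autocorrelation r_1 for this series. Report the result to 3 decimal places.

Mean ȳ = (25 + 10 + 13 + 18 + 14 + 16 + 27 + 25 + 16 + 20 + 14)/11 = 18.0000
Numerator Σ_{t=1}^{10}(y_t−ȳ)(y_{t+1}−ȳ) = 11.0000
Denominator Σ(y_t−ȳ)² = 312.0000
r_1 = 11.0000 / 312.0000 = 0.035

0.035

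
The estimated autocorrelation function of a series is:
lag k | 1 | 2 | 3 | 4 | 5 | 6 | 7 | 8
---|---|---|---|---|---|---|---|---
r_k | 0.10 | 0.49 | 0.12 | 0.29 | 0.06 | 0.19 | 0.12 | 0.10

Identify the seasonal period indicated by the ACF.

The largest autocorrelation is r_2 = 0.49, with weaker echoes at lags 4 (0.29) and 6 (0.19); the remaining lags stay at or below 0.12.
The dominant spike at lag 2 indicates a seasonal period of 2.

2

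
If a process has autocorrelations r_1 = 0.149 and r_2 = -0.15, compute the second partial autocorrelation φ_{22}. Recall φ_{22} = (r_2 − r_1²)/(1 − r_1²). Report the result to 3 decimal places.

-0.176

φ_{22} = (r_2 − r_1²) / (1 − r_1²)
r_1² = (0.149)² = 0.022201
Numerator = -0.15 − 0.0222 = -0.1722; denominator = 1 − 0.0222 = 0.9778
φ_{22} = -0.1722 / 0.9778 = -0.176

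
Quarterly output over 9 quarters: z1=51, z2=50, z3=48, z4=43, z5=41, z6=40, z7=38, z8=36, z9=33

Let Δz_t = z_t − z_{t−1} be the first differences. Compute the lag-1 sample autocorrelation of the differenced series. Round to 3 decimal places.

-0.049

First differences Δz: -1, -2, -5, -2, -1, -2, -2, -3
Mean of differences = -2.2500
Numerator Σ(Δz_t−Δz̄)(Δz_{t+1}−Δz̄) = -0.5625
Denominator Σ(Δz_t−Δz̄)² = 11.5000
r_1(Δz) = -0.5625 / 11.5000 = -0.049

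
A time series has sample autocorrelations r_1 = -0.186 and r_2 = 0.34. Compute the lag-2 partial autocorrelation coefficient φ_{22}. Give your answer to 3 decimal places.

0.316

φ_{22} = (r_2 − r_1²) / (1 − r_1²)
r_1² = (-0.186)² = 0.034596
Numerator = 0.34 − 0.0346 = 0.3054; denominator = 1 − 0.0346 = 0.9654
φ_{22} = 0.3054 / 0.9654 = 0.316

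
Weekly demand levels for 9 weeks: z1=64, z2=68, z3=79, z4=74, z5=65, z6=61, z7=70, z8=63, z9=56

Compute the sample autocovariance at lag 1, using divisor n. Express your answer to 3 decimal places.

12.062

Mean z̄ = (64 + 68 + 79 + 74 + 65 + 61 + 70 + 63 + 56)/9 = 66.6667
Σ_{t=1}^{8}(z_t−z̄)(z_{t+1}−z̄) = 108.5556
γ_1 = 108.5556 / 9 = 12.062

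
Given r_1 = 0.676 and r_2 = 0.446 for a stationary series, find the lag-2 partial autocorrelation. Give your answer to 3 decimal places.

-0.020

φ_{22} = (r_2 − r_1²) / (1 − r_1²)
r_1² = (0.676)² = 0.456976
Numerator = 0.446 − 0.4570 = -0.0110; denominator = 1 − 0.4570 = 0.5430
φ_{22} = -0.0110 / 0.5430 = -0.020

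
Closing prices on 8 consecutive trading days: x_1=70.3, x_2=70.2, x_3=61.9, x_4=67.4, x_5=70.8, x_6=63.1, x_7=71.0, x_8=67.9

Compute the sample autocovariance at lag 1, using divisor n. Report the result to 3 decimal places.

-4.470

Mean x̄ = (70.3 + 70.2 + 61.9 + 67.4 + 70.8 + 63.1 + 71.0 + 67.9)/8 = 67.8250
Σ_{t=1}^{7}(x_t−x̄)(x_{t+1}−x̄) = -35.7606
γ_1 = -35.7606 / 8 = -4.470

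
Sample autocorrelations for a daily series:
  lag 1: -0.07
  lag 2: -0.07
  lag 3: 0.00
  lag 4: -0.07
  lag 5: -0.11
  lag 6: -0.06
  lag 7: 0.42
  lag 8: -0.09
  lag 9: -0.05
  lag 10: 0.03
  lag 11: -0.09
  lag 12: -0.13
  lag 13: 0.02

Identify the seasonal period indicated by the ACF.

The largest autocorrelation is r_7 = 0.42; the remaining lags stay at or below 0.03.
The dominant spike at lag 7 indicates a seasonal period of 7.

7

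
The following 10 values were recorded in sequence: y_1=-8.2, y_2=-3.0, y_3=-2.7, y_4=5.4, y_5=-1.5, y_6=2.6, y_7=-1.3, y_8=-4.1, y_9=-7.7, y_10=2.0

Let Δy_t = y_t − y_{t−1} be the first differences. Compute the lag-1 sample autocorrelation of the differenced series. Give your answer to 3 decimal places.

First differences Δy: 5.2, 0.3, 8.1, -6.9, 4.1, -3.9, -2.8, -3.6, 9.7
Mean of differences = 1.1333
Numerator Σ(Δy_t−Δȳ)(Δy_{t+1}−Δȳ) = -106.0578
Denominator Σ(Δy_t−Δȳ)² = 275.7000
r_1(Δy) = -106.0578 / 275.7000 = -0.385

-0.385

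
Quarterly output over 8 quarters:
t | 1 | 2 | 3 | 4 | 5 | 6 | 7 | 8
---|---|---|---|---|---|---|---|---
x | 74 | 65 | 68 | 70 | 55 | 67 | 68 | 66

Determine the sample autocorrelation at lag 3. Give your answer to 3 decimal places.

Mean x̄ = (74 + 65 + 68 + 70 + 55 + 67 + 68 + 66)/8 = 66.6250
Deviations from mean: 7.3750, -1.6250, 1.3750, 3.3750, -11.6250, 0.3750, 1.3750, -0.6250
Σ(x_t−x̄)(x_{t+3}−x̄) = (24.8906) + (18.8906) + (0.5156) + (4.6406) + (7.2656) = 56.2031
Denominator Σ(x_t−x̄)² = 207.8750
r_3 = 56.2031 / 207.8750 = 0.270

0.270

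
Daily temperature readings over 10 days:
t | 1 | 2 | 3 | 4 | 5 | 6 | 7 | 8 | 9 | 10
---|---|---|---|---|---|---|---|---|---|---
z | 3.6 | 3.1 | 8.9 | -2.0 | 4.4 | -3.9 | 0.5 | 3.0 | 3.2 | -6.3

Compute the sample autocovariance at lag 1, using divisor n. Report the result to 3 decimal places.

-4.306

Mean z̄ = (3.6 + 3.1 + 8.9 − 2.0 + 4.4 − 3.9 + 0.5 + 3.0 + 3.2 − 6.3)/10 = 1.4500
Σ_{t=1}^{9}(z_t−z̄)(z_{t+1}−z̄) = -43.0625
γ_1 = -43.0625 / 10 = -4.306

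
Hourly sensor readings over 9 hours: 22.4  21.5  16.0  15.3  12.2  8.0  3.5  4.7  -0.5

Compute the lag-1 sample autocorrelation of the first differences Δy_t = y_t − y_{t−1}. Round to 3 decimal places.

First differences Δy: -0.9, -5.5, -0.7, -3.1, -4.2, -4.5, 1.2, -5.2
Mean of differences = -2.8625
Numerator Σ(Δy_t−Δȳ)(Δy_{t+1}−Δȳ) = -25.0339
Denominator Σ(Δy_t−Δȳ)² = 41.9788
r_1(Δy) = -25.0339 / 41.9788 = -0.596

-0.596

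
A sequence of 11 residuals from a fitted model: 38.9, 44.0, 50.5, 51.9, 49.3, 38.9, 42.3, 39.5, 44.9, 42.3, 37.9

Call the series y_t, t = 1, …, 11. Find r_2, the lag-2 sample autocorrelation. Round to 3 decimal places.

Mean ȳ = (38.9 + 44.0 + 50.5 + 51.9 + 49.3 + 38.9 + 42.3 + 39.5 + 44.9 + 42.3 + 37.9)/11 = 43.6727
Numerator Σ_{t=1}^{9}(y_t−ȳ)(y_{t+2}−ȳ) = -21.5906
Denominator Σ(y_t−ȳ)² = 247.6418
r_2 = -21.5906 / 247.6418 = -0.087

-0.087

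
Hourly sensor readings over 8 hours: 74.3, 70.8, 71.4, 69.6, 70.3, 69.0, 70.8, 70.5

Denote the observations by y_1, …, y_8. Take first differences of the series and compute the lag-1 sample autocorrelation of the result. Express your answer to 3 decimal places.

-0.442

First differences Δy: -3.5, 0.6, -1.8, 0.7, -1.3, 1.8, -0.3
Mean of differences = -0.5429
Numerator Σ(Δy_t−Δȳ)(Δy_{t+1}−Δȳ) = -8.5247
Denominator Σ(Δy_t−Δȳ)² = 19.2971
r_1(Δy) = -8.5247 / 19.2971 = -0.442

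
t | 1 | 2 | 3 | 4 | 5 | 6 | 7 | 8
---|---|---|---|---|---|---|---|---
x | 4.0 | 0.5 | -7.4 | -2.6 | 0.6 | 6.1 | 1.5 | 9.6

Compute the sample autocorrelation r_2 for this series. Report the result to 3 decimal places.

Mean x̄ = (4.0 + 0.5 − 7.4 − 2.6 + 0.6 + 6.1 + 1.5 + 9.6)/8 = 1.5375
Deviations from mean: 2.4625, -1.0375, -8.9375, -4.1375, -0.9375, 4.5625, -0.0375, 8.0625
Σ(x_t−x̄)(x_{t+2}−x̄) = (-22.0086) + (4.2927) + (8.3789) + (-18.8773) + (0.0352) + (36.7852) = 8.6059
Denominator Σ(x_t−x̄)² = 190.8388
r_2 = 8.6059 / 190.8388 = 0.045

0.045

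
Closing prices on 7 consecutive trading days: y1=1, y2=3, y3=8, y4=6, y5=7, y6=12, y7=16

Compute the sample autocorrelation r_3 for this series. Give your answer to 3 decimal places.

Mean ȳ = (1 + 3 + 8 + 6 + 7 + 12 + 16)/7 = 7.5714
Deviations from mean: -6.5714, -4.5714, 0.4286, -1.5714, -0.5714, 4.4286, 8.4286
Σ(y_t−ȳ)(y_{t+3}−ȳ) = (10.3265) + (2.6122) + (1.8980) + (-13.2449) = 1.5918
Denominator Σ(y_t−ȳ)² = 157.7143
r_3 = 1.5918 / 157.7143 = 0.010

0.010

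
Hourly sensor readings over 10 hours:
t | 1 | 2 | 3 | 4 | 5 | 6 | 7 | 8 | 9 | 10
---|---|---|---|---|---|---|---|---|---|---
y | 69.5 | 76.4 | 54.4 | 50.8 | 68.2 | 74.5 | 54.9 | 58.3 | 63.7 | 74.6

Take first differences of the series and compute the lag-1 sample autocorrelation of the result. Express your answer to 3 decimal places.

-0.092

First differences Δy: 6.9, -22.0, -3.6, 17.4, 6.3, -19.6, 3.4, 5.4, 10.9
Mean of differences = 0.5667
Numerator Σ(Δy_t−Δȳ)(Δy_{t+1}−Δȳ) = -131.6444
Denominator Σ(Δy_t−Δȳ)² = 1427.8200
r_1(Δy) = -131.6444 / 1427.8200 = -0.092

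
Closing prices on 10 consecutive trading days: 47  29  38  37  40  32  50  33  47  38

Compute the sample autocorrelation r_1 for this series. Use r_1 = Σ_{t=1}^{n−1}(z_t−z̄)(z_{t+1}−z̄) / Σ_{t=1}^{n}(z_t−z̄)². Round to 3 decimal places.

Mean z̄ = (47 + 29 + 38 + 37 + 40 + 32 + 50 + 33 + 47 + 38)/10 = 39.1000
Numerator Σ_{t=1}^{9}(z_t−z̄)(z_{t+1}−z̄) = -275.4100
Denominator Σ(z_t−z̄)² = 440.9000
r_1 = -275.4100 / 440.9000 = -0.625

-0.625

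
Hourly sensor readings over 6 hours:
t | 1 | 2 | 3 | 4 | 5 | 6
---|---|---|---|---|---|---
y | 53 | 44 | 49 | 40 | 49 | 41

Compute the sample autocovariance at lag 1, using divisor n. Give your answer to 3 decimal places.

-11.833

Mean ȳ = (53 + 44 + 49 + 40 + 49 + 41)/6 = 46.0000
Deviations: 7.0000, -2.0000, 3.0000, -6.0000, 3.0000, -5.0000
Σ_{t=1}^{5}(y_t−ȳ)(y_{t+1}−ȳ) = -71.0000
γ_1 = -71.0000 / 6 = -11.833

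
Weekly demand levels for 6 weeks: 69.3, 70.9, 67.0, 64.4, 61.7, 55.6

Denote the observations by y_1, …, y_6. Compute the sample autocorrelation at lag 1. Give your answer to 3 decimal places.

Mean ȳ = (69.3 + 70.9 + 67.0 + 64.4 + 61.7 + 55.6)/6 = 64.8167
Deviations from mean: 4.4833, 6.0833, 2.1833, -0.4167, -3.1167, -9.2167
Σ(y_t−ȳ)(y_{t+1}−ȳ) = (27.2736) + (13.2819) + (-0.9097) + (1.2986) + (28.7253) = 69.6697
Denominator Σ(y_t−ȳ)² = 156.7083
r_1 = 69.6697 / 156.7083 = 0.445

0.445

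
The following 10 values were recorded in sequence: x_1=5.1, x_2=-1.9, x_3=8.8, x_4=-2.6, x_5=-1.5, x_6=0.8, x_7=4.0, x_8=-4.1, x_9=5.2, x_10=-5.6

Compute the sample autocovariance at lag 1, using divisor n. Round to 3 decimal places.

-11.804

Mean x̄ = (5.1 − 1.9 + 8.8 − 2.6 − 1.5 + 0.8 + 4.0 − 4.1 + 5.2 − 5.6)/10 = 0.8200
Σ_{t=1}^{9}(x_t−x̄)(x_{t+1}−x̄) = -118.0364
γ_1 = -118.0364 / 10 = -11.804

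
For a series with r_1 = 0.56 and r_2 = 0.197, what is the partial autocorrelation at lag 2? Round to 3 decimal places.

-0.170

φ_{22} = (r_2 − r_1²) / (1 − r_1²)
r_1² = (0.56)² = 0.3136
Numerator = 0.197 − 0.3136 = -0.1166; denominator = 1 − 0.3136 = 0.6864
φ_{22} = -0.1166 / 0.6864 = -0.170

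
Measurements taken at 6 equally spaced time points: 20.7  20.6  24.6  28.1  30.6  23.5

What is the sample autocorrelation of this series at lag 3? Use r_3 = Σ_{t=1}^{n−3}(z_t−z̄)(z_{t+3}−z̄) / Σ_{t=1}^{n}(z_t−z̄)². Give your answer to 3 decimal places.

-0.467

Mean z̄ = (20.7 + 20.6 + 24.6 + 28.1 + 30.6 + 23.5)/6 = 24.6833
Deviations from mean: -3.9833, -4.0833, -0.0833, 3.4167, 5.9167, -1.1833
Σ(z_t−z̄)(z_{t+3}−z̄) = (-13.6097) + (-24.1597) + (0.0986) = -37.6708
Denominator Σ(z_t−z̄)² = 80.6283
r_3 = -37.6708 / 80.6283 = -0.467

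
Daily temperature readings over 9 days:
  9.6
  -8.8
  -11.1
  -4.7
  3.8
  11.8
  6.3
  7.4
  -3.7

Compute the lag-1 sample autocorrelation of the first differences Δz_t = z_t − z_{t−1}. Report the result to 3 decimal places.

First differences Δz: -18.4, -2.3, 6.4, 8.5, 8.0, -5.5, 1.1, -11.1
Mean of differences = -1.6625
Numerator Σ(Δz_t−Δz̄)(Δz_{t+1}−Δz̄) = 111.9086
Denominator Σ(Δz_t−Δz̄)² = 653.6188
r_1(Δz) = 111.9086 / 653.6188 = 0.171

0.171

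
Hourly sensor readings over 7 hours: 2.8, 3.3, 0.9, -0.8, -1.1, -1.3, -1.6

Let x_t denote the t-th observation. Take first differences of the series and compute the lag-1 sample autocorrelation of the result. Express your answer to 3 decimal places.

First differences Δx: 0.5, -2.4, -1.7, -0.3, -0.2, -0.3
Mean of differences = -0.7333
Numerator Σ(Δx_t−Δx̄)(Δx_{t+1}−Δx̄) = -0.4011
Denominator Σ(Δx_t−Δx̄)² = 5.8933
r_1(Δx) = -0.4011 / 5.8933 = -0.068

-0.068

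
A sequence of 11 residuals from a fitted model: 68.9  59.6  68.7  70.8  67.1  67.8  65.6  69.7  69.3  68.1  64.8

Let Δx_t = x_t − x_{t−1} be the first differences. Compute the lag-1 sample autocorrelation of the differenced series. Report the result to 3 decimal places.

First differences Δx: -9.3, 9.1, 2.1, -3.7, 0.7, -2.2, 4.1, -0.4, -1.2, -3.3
Mean of differences = -0.4100
Numerator Σ(Δx_t−Δx̄)(Δx_{t+1}−Δx̄) = -80.3231
Denominator Σ(Δx_t−Δx̄)² = 220.3490
r_1(Δx) = -80.3231 / 220.3490 = -0.365

-0.365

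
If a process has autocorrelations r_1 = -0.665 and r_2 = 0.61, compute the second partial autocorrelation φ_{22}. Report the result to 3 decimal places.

0.301

φ_{22} = (r_2 − r_1²) / (1 − r_1²)
r_1² = (-0.665)² = 0.442225
Numerator = 0.61 − 0.4422 = 0.1678; denominator = 1 − 0.4422 = 0.5578
φ_{22} = 0.1678 / 0.5578 = 0.301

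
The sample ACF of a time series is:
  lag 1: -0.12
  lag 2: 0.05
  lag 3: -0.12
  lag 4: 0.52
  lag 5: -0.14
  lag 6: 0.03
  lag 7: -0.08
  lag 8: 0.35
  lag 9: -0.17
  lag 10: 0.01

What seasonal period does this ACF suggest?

4

The largest autocorrelation is r_4 = 0.52, with a weaker echo at lag 8 (0.35); the remaining lags stay at or below 0.05.
The dominant spike at lag 4 indicates a seasonal period of 4.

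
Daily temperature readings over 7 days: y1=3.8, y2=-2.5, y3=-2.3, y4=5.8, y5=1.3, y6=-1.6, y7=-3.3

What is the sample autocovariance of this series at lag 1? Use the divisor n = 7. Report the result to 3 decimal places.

-0.928

Mean ȳ = (3.8 − 2.5 − 2.3 + 5.8 + 1.3 − 1.6 − 3.3)/7 = 0.1714
Σ_{t=1}^{6}(y_t−ȳ)(y_{t+1}−ȳ) = -6.4994
γ_1 = -6.4994 / 7 = -0.928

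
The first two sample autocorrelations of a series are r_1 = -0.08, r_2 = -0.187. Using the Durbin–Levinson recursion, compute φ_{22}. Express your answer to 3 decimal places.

-0.195

φ_{22} = (r_2 − r_1²) / (1 − r_1²)
r_1² = (-0.08)² = 0.0064
Numerator = -0.187 − 0.0064 = -0.1934; denominator = 1 − 0.0064 = 0.9936
φ_{22} = -0.1934 / 0.9936 = -0.195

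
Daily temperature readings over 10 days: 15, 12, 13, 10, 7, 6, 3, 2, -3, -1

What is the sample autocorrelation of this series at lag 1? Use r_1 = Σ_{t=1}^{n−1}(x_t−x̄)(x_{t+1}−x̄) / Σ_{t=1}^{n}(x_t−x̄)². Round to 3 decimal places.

0.708

Mean x̄ = (15 + 12 + 13 + 10 + 7 + 6 + 3 + 2 − 3 − 1)/10 = 6.4000
Numerator Σ_{t=1}^{9}(x_t−x̄)(x_{t+1}−x̄) = 238.0400
Denominator Σ(x_t−x̄)² = 336.4000
r_1 = 238.0400 / 336.4000 = 0.708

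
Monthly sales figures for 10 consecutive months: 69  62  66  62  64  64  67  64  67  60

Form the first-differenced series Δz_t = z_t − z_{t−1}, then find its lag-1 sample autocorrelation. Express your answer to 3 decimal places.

-0.572

First differences Δz: -7, 4, -4, 2, 0, 3, -3, 3, -7
Mean of differences = -1.0000
Numerator Σ(Δz_t−Δz̄)(Δz_{t+1}−Δz̄) = -87.0000
Denominator Σ(Δz_t−Δz̄)² = 152.0000
r_1(Δz) = -87.0000 / 152.0000 = -0.572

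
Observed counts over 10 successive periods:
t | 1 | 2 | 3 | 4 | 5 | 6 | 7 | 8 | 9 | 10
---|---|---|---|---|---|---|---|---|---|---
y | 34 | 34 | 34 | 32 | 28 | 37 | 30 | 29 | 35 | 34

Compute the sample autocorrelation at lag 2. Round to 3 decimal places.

-0.305

Mean ȳ = (34 + 34 + 34 + 32 + 28 + 37 + 30 + 29 + 35 + 34)/10 = 32.7000
Numerator Σ_{t=1}^{8}(y_t−ȳ)(y_{t+2}−ȳ) = -22.5800
Denominator Σ(y_t−ȳ)² = 74.1000
r_2 = -22.5800 / 74.1000 = -0.305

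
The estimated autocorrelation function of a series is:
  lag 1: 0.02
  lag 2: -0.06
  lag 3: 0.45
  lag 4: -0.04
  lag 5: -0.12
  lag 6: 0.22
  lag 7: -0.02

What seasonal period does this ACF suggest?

The largest autocorrelation is r_3 = 0.45, with a weaker echo at lag 6 (0.22); the remaining lags stay at or below 0.02.
The dominant spike at lag 3 indicates a seasonal period of 3.

3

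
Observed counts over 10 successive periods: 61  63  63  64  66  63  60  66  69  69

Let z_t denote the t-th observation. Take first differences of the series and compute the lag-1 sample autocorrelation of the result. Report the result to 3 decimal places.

-0.017

First differences Δz: 2, 0, 1, 2, -3, -3, 6, 3, 0
Mean of differences = 0.8889
Numerator Σ(Δz_t−Δz̄)(Δz_{t+1}−Δz̄) = -1.1235
Denominator Σ(Δz_t−Δz̄)² = 64.8889
r_1(Δz) = -1.1235 / 64.8889 = -0.017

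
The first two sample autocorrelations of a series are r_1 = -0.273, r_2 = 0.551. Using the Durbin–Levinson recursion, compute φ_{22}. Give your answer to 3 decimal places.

0.515

φ_{22} = (r_2 − r_1²) / (1 − r_1²)
r_1² = (-0.273)² = 0.074529
Numerator = 0.551 − 0.0745 = 0.4765; denominator = 1 − 0.0745 = 0.9255
φ_{22} = 0.4765 / 0.9255 = 0.515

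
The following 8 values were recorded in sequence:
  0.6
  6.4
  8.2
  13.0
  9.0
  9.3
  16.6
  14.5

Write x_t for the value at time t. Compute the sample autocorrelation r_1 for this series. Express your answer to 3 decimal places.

Mean x̄ = (0.6 + 6.4 + 8.2 + 13.0 + 9.0 + 9.3 + 16.6 + 14.5)/8 = 9.7000
Numerator Σ_{t=1}^{7}(x_t−x̄)(x_{t+1}−x̄) = 58.3600
Denominator Σ(x_t−x̄)² = 178.1400
r_1 = 58.3600 / 178.1400 = 0.328

0.328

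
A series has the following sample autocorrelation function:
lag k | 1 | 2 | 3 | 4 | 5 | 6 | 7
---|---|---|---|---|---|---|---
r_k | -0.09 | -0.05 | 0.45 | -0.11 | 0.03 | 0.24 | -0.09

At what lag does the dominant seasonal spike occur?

3

The largest autocorrelation is r_3 = 0.45, with a weaker echo at lag 6 (0.24); the remaining lags stay at or below 0.03.
The dominant spike at lag 3 indicates a seasonal period of 3.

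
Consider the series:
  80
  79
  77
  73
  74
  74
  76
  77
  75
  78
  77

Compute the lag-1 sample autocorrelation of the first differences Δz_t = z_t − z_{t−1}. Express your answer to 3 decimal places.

-0.085

First differences Δz: -1, -2, -4, 1, 0, 2, 1, -2, 3, -1
Mean of differences = -0.3000
Numerator Σ(Δz_t−Δz̄)(Δz_{t+1}−Δz̄) = -3.3900
Denominator Σ(Δz_t−Δz̄)² = 40.1000
r_1(Δz) = -3.3900 / 40.1000 = -0.085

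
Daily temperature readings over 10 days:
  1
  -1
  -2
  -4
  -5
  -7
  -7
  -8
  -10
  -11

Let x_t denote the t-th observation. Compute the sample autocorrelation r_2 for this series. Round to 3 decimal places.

Mean x̄ = (1 − 1 − 2 − 4 − 5 − 7 − 7 − 8 − 10 − 11)/10 = -5.4000
Numerator Σ_{t=1}^{8}(x_t−x̄)(x_{t+2}−x̄) = 52.4800
Denominator Σ(x_t−x̄)² = 138.4000
r_2 = 52.4800 / 138.4000 = 0.379

0.379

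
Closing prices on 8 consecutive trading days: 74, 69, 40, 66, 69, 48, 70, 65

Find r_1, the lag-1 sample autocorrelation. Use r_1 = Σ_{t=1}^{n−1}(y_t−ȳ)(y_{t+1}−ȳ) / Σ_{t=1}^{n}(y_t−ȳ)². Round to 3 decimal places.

-0.308

Mean ȳ = (74 + 69 + 40 + 66 + 69 + 48 + 70 + 65)/8 = 62.6250
Deviations from mean: 11.3750, 6.3750, -22.6250, 3.3750, 6.3750, -14.6250, 7.3750, 2.3750
Σ(y_t−ȳ)(y_{t+1}−ȳ) = (72.5156) + (-144.2344) + (-76.3594) + (21.5156) + (-93.2344) + (-107.8594) + (17.5156) = -310.1406
Denominator Σ(y_t−ȳ)² = 1007.8750
r_1 = -310.1406 / 1007.8750 = -0.308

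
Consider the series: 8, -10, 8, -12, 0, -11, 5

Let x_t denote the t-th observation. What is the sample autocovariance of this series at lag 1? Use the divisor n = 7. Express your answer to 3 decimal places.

Mean x̄ = (8 − 10 + 8 − 12 + 0 − 11 + 5)/7 = -1.7143
Deviations: 9.7143, -8.2857, 9.7143, -10.2857, 1.7143, -9.2857, 6.7143
Σ_{t=1}^{6}(x_t−x̄)(x_{t+1}−x̄) = -356.7959
γ_1 = -356.7959 / 7 = -50.971

-50.971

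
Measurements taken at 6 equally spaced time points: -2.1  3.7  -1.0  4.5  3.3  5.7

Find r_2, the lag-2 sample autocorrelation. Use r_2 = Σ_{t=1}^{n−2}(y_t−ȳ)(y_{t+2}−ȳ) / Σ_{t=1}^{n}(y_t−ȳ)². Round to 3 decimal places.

Mean ȳ = (-2.1 + 3.7 − 1.0 + 4.5 + 3.3 + 5.7)/6 = 2.3500
Σ(y_t−ȳ)(y_{t+2}−ȳ) = (14.9075) + (2.9025) + (-3.1825) + (7.2025) = 21.8300
Denominator Σ(y_t−ȳ)² = 49.5950
r_2 = 21.8300 / 49.5950 = 0.440

0.440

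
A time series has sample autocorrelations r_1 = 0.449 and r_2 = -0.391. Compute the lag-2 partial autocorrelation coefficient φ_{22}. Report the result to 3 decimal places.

φ_{22} = (r_2 − r_1²) / (1 − r_1²)
r_1² = (0.449)² = 0.201601
Numerator = -0.391 − 0.2016 = -0.5926; denominator = 1 − 0.2016 = 0.7984
φ_{22} = -0.5926 / 0.7984 = -0.742

-0.742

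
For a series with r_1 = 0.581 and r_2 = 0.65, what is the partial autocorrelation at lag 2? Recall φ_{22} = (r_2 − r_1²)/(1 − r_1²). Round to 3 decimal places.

0.472

φ_{22} = (r_2 − r_1²) / (1 − r_1²)
r_1² = (0.581)² = 0.337561
Numerator = 0.65 − 0.3376 = 0.3124; denominator = 1 − 0.3376 = 0.6624
φ_{22} = 0.3124 / 0.6624 = 0.472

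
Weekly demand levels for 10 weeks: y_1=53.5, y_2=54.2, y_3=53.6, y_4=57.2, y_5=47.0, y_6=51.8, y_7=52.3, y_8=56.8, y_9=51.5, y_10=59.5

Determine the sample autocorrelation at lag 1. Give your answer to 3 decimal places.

Mean ȳ = (53.5 + 54.2 + 53.6 + 57.2 + 47.0 + 51.8 + 52.3 + 56.8 + 51.5 + 59.5)/10 = 53.7400
Numerator Σ_{t=1}^{9}(y_t−ȳ)(y_{t+1}−ȳ) = -32.2736
Denominator Σ(y_t−ȳ)² = 111.0840
r_1 = -32.2736 / 111.0840 = -0.291

-0.291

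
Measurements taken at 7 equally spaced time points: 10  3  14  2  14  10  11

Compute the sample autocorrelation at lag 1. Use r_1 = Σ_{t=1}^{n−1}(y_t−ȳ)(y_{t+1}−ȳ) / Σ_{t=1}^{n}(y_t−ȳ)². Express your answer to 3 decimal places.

-0.701

Mean ȳ = (10 + 3 + 14 + 2 + 14 + 10 + 11)/7 = 9.1429
Deviations from mean: 0.8571, -6.1429, 4.8571, -7.1429, 4.8571, 0.8571, 1.8571
Numerator Σ_{t=1}^{6}(y_t−ȳ)(y_{t+1}−ȳ) = -98.7347
Denominator Σ(y_t−ȳ)² = 140.8571
r_1 = -98.7347 / 140.8571 = -0.701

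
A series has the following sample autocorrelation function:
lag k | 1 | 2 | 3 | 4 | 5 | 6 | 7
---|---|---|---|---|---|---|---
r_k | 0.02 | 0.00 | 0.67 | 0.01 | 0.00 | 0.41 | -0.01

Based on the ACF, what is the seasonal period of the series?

3

The largest autocorrelation is r_3 = 0.67, with a weaker echo at lag 6 (0.41); the remaining lags stay at or below 0.02.
The dominant spike at lag 3 indicates a seasonal period of 3.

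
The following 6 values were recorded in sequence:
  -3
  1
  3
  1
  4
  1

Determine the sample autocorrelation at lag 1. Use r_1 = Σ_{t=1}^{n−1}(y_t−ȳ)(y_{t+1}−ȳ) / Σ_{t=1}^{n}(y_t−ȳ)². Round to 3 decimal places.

-0.030

Mean ȳ = (-3 + 1 + 3 + 1 + 4 + 1)/6 = 1.1667
Numerator Σ_{t=1}^{5}(y_t−ȳ)(y_{t+1}−ȳ) = -0.8611
Denominator Σ(y_t−ȳ)² = 28.8333
r_1 = -0.8611 / 28.8333 = -0.030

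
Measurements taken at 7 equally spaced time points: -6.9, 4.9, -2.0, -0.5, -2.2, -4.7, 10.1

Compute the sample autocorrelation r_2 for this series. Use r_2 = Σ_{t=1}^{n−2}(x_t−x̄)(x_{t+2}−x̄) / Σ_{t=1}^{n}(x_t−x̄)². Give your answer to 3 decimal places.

Mean x̄ = (-6.9 + 4.9 − 2.0 − 0.5 − 2.2 − 4.7 + 10.1)/7 = -0.1857
Σ(x_t−x̄)(x_{t+2}−x̄) = (12.1816) + (-1.5984) + (3.6545) + (1.4188) + (-20.7184) = -5.0618
Denominator Σ(x_t−x̄)² = 204.5686
r_2 = -5.0618 / 204.5686 = -0.025

-0.025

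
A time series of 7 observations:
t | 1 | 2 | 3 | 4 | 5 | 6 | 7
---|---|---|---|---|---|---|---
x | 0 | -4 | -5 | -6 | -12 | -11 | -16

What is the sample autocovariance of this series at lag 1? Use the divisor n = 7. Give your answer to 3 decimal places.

Mean x̄ = (0 − 4 − 5 − 6 − 12 − 11 − 16)/7 = -7.7143
Σ_{t=1}^{6}(x_t−x̄)(x_{t+1}−x̄) = 77.3469
γ_1 = 77.3469 / 7 = 11.050

11.050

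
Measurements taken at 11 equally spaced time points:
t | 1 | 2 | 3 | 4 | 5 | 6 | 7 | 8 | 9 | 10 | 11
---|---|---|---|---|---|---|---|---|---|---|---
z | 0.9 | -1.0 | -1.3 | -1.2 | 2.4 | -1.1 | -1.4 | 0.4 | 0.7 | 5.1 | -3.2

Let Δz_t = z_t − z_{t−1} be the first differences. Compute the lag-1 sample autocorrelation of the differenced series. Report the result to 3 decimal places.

First differences Δz: -1.9, -0.3, 0.1, 3.6, -3.5, -0.3, 1.8, 0.3, 4.4, -8.3
Mean of differences = -0.4100
Numerator Σ(Δz_t−Δz̄)(Δz_{t+1}−Δz̄) = -43.5171
Denominator Σ(Δz_t−Δz̄)² = 118.9090
r_1(Δz) = -43.5171 / 118.9090 = -0.366

-0.366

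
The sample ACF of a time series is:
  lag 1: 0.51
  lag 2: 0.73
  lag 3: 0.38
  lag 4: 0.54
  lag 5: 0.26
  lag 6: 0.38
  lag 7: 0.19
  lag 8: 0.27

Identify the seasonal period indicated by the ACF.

2

The largest autocorrelation is r_2 = 0.73, with a weaker echo at lag 4 (0.54); the remaining lags stay at or below 0.51.
The dominant spike at lag 2 indicates a seasonal period of 2.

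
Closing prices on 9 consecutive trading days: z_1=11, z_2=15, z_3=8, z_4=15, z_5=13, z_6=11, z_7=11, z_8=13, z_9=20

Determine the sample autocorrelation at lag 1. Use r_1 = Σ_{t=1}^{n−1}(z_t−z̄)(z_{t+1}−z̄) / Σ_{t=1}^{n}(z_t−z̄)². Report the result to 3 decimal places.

-0.213

Mean z̄ = (11 + 15 + 8 + 15 + 13 + 11 + 11 + 13 + 20)/9 = 13.0000
Numerator Σ_{t=1}^{8}(z_t−z̄)(z_{t+1}−z̄) = -20.0000
Denominator Σ(z_t−z̄)² = 94.0000
r_1 = -20.0000 / 94.0000 = -0.213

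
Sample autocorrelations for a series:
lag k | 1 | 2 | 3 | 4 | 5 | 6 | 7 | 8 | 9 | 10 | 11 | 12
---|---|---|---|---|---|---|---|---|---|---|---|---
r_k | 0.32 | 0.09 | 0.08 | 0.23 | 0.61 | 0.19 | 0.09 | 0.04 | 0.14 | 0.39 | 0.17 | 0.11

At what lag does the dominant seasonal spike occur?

The largest autocorrelation is r_5 = 0.61, with a weaker echo at lag 10 (0.39); the remaining lags stay at or below 0.32. The elevated value at lag 1 (0.32), dropping to 0.09 at lag 2, reflects decaying short-term dependence rather than seasonality.
The dominant spike at lag 5 indicates a seasonal period of 5.

5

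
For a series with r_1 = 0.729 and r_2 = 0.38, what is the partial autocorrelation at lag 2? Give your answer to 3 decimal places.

-0.323

φ_{22} = (r_2 − r_1²) / (1 − r_1²)
r_1² = (0.729)² = 0.531441
Numerator = 0.38 − 0.5314 = -0.1514; denominator = 1 − 0.5314 = 0.4686
φ_{22} = -0.1514 / 0.4686 = -0.323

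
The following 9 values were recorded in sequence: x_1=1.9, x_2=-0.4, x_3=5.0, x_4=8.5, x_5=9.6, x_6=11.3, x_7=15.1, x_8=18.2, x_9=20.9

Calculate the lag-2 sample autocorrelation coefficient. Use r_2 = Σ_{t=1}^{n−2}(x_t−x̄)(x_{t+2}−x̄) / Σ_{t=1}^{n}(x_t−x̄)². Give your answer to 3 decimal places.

0.290

Mean x̄ = (1.9 − 0.4 + 5.0 + 8.5 + 9.6 + 11.3 + 15.1 + 18.2 + 20.9)/9 = 10.0111
Σ(x_t−x̄)(x_{t+2}−x̄) = (40.6457) + (15.7323) + (2.0601) + (-1.9477) + (-2.0921) + (10.5546) + (55.4123) = 120.3653
Denominator Σ(x_t−x̄)² = 414.9289
r_2 = 120.3653 / 414.9289 = 0.290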